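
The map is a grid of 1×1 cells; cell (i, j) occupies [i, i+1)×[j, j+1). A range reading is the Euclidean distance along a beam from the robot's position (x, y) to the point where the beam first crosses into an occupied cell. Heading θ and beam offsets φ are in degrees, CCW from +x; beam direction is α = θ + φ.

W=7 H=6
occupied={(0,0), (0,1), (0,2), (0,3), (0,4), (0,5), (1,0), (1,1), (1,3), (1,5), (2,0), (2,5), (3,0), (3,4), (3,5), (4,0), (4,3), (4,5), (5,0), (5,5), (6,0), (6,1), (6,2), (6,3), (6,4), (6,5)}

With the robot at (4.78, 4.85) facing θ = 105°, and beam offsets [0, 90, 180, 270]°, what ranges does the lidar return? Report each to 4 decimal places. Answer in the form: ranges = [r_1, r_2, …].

beam 1: φ=0°, α=105°
  cosα=-0.2588 sinα=0.9659 | (4,4) | tMaxX 3.0137 tMaxY 0.1553 | tΔX 3.8637 tΔY 1.0353
    t=0.1553 [y] (4,5) — stop
  → r_1 = 0.1553
beam 2: φ=90°, α=195°
  cosα=-0.9659 sinα=-0.2588 | (4,4) | tMaxX 0.8075 tMaxY 3.2841 | tΔX 1.0353 tΔY 3.8637
    t=0.8075 [x] (3,4) — stop
  → r_2 = 0.8075
beam 3: φ=180°, α=285°
  cosα=0.2588 sinα=-0.9659 | (4,4) | tMaxX 0.8500 tMaxY 0.8800 | tΔX 3.8637 tΔY 1.0353
    t=0.8500 [x] (5,4)
    t=0.8800 [y] (5,3)
    t=1.9153 [y] (5,2)
    t=2.9505 [y] (5,1)
    t=3.9858 [y] (5,0) — stop
  → r_3 = 3.9858
beam 4: φ=270°, α=15°
  cosα=0.9659 sinα=0.2588 | (4,4) | tMaxX 0.2278 tMaxY 0.5796 | tΔX 1.0353 tΔY 3.8637
    t=0.2278 [x] (5,4)
    t=0.5796 [y] (5,5) — stop
  → r_4 = 0.5796

ranges = [0.1553, 0.8075, 3.9858, 0.5796]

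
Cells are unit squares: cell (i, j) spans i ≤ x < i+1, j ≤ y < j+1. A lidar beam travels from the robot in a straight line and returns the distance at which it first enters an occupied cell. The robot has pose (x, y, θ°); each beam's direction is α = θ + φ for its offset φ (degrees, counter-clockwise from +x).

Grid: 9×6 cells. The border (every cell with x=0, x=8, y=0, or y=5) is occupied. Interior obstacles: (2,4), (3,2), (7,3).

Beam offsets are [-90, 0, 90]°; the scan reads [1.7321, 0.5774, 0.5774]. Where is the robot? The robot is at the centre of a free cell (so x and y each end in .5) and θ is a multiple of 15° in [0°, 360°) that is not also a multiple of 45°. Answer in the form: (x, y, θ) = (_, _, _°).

Candidates: 25 free-cell centres × 16 headings = 400 poses. Raycast each; keep the one whose scan matches to 4 dp.
  (6.5, 3.5, 60°): beam 1 = 0.5774 ≠ 1.7321 ✗
  (5.5, 3.5, 285°): beam 1 = 1.9319 ≠ 1.7321 ✗
  (7.5, 2.5, 150°): beam 1 = 0.5774 ≠ 1.7321 ✗
  …
  (7.5, 2.5, 330°): r_1=1.7321, r_2=0.5774, r_3=0.5774 — all match ✓
No second candidate reproduces the full scan.

(x, y, θ) = (7.5, 2.5, 330°)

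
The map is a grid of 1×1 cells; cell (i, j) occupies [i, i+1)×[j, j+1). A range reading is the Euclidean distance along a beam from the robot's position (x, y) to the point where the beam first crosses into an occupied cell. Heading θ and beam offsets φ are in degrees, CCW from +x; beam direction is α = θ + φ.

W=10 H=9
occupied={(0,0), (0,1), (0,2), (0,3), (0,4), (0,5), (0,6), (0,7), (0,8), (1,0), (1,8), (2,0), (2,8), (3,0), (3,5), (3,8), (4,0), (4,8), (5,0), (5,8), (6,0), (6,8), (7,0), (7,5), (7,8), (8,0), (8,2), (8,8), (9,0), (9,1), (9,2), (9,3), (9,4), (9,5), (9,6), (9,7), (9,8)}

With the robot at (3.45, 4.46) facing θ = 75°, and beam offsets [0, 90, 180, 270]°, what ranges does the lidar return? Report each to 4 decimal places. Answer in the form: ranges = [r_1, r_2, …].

ranges = [0.5590, 2.5364, 3.5821, 5.6410]

beam 1: φ=0°, α=75°
  dir = (cos 75°, sin 75°) = (0.2588, 0.9659); from cell (3,4)
  next x-line at t=2.1250, next y-line at t=0.5590; Δt_x=3.8637, Δt_y=1.0353
    y: enter (3,5) at t=0.5590 ← occupied
  → r_1 = 0.5590
beam 2: φ=90°, α=165°
  dir = (cos 165°, sin 165°) = (-0.9659, 0.2588); from cell (3,4)
  next x-line at t=0.4659, next y-line at t=2.0864; Δt_x=1.0353, Δt_y=3.8637
    x: enter (2,4) at t=0.4659
    x: enter (1,4) at t=1.5012
    y: enter (1,5) at t=2.0864
    x: enter (0,5) at t=2.5364 ← occupied
  → r_2 = 2.5364
beam 3: φ=180°, α=255°
  dir = (cos 255°, sin 255°) = (-0.2588, -0.9659); from cell (3,4)
  next x-line at t=1.7387, next y-line at t=0.4762; Δt_x=3.8637, Δt_y=1.0353
    y: enter (3,3) at t=0.4762
    y: enter (3,2) at t=1.5115
    x: enter (2,2) at t=1.7387
    y: enter (2,1) at t=2.5468
    y: enter (2,0) at t=3.5821 ← occupied
  → r_3 = 3.5821
beam 4: φ=270°, α=345°
  dir = (cos 345°, sin 345°) = (0.9659, -0.2588); from cell (3,4)
  next x-line at t=0.5694, next y-line at t=1.7773; Δt_x=1.0353, Δt_y=3.8637
    x: enter (4,4) at t=0.5694
    x: enter (5,4) at t=1.6047
    y: enter (5,3) at t=1.7773
    x: enter (6,3) at t=2.6400
    x: enter (7,3) at t=3.6752
    x: enter (8,3) at t=4.7105
    y: enter (8,2) at t=5.6410 ← occupied
  → r_4 = 5.6410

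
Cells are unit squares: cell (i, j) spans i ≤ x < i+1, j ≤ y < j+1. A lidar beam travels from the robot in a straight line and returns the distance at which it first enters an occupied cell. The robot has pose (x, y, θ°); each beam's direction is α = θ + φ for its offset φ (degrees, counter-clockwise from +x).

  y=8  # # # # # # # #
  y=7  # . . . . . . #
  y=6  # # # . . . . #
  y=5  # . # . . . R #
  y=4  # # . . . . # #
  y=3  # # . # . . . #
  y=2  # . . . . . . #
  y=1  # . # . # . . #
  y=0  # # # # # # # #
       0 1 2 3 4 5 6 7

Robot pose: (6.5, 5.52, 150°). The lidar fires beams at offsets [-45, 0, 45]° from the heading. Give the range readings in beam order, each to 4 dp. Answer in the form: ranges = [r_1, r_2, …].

beam 1: φ=-45°, α=105°
  cosα=-0.2588 sinα=0.9659 | (6,5) | tMaxX 1.9319 tMaxY 0.4969 | tΔX 3.8637 tΔY 1.0353
    t=0.4969 [y] (6,6)
    t=1.5322 [y] (6,7)
    t=1.9319 [x] (5,7)
    t=2.5675 [y] (5,8) — stop
  → r_1 = 2.5675
beam 2: φ=0°, α=150°
  cosα=-0.8660 sinα=0.5000 | (6,5) | tMaxX 0.5774 tMaxY 0.9600 | tΔX 1.1547 tΔY 2.0000
    t=0.5774 [x] (5,5)
    t=0.9600 [y] (5,6)
    t=1.7321 [x] (4,6)
    t=2.8868 [x] (3,6)
    t=2.9600 [y] (3,7)
    t=4.0415 [x] (2,7)
    t=4.9600 [y] (2,8) — stop
  → r_2 = 4.9600
beam 3: φ=45°, α=195°
  cosα=-0.9659 sinα=-0.2588 | (6,5) | tMaxX 0.5176 tMaxY 2.0091 | tΔX 1.0353 tΔY 3.8637
    t=0.5176 [x] (5,5)
    t=1.5529 [x] (4,5)
    t=2.0091 [y] (4,4)
    t=2.5882 [x] (3,4)
    t=3.6235 [x] (2,4)
    t=4.6587 [x] (1,4) — stop
  → r_3 = 4.6587

ranges = [2.5675, 4.9600, 4.6587]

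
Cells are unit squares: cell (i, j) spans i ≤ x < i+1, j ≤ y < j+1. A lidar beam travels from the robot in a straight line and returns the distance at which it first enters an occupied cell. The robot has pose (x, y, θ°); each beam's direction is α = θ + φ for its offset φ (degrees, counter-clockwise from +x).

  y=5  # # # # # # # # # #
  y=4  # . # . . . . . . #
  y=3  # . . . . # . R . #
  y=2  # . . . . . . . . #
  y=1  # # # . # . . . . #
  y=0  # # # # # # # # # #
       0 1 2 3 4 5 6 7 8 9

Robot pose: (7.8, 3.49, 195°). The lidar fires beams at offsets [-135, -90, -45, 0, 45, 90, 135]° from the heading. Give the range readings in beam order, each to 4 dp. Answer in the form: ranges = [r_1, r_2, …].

beam 1: φ=-135°, α=60°
  dir = (cos 60°, sin 60°) = (0.5000, 0.8660); from cell (7,3)
  next x-line at t=0.4000, next y-line at t=0.5889; Δt_x=2.0000, Δt_y=1.1547
    x: enter (8,3) at t=0.4000
    y: enter (8,4) at t=0.5889
    y: enter (8,5) at t=1.7436 ← occupied
  → r_1 = 1.7436
beam 2: φ=-90°, α=105°
  dir = (cos 105°, sin 105°) = (-0.2588, 0.9659); from cell (7,3)
  next x-line at t=3.0910, next y-line at t=0.5280; Δt_x=3.8637, Δt_y=1.0353
    y: enter (7,4) at t=0.5280
    y: enter (7,5) at t=1.5633 ← occupied
  → r_2 = 1.5633
beam 3: φ=-45°, α=150°
  dir = (cos 150°, sin 150°) = (-0.8660, 0.5000); from cell (7,3)
  next x-line at t=0.9238, next y-line at t=1.0200; Δt_x=1.1547, Δt_y=2.0000
    x: enter (6,3) at t=0.9238
    y: enter (6,4) at t=1.0200
    x: enter (5,4) at t=2.0785
    y: enter (5,5) at t=3.0200 ← occupied
  → r_3 = 3.0200
beam 4: φ=0°, α=195°
  dir = (cos 195°, sin 195°) = (-0.9659, -0.2588); from cell (7,3)
  next x-line at t=0.8282, next y-line at t=1.8932; Δt_x=1.0353, Δt_y=3.8637
    x: enter (6,3) at t=0.8282
    x: enter (5,3) at t=1.8635 ← occupied
  → r_4 = 1.8635
beam 5: φ=45°, α=240°
  dir = (cos 240°, sin 240°) = (-0.5000, -0.8660); from cell (7,3)
  next x-line at t=1.6000, next y-line at t=0.5658; Δt_x=2.0000, Δt_y=1.1547
    y: enter (7,2) at t=0.5658
    x: enter (6,2) at t=1.6000
    y: enter (6,1) at t=1.7205
    y: enter (6,0) at t=2.8752 ← occupied
  → r_5 = 2.8752
beam 6: φ=90°, α=285°
  dir = (cos 285°, sin 285°) = (0.2588, -0.9659); from cell (7,3)
  next x-line at t=0.7727, next y-line at t=0.5073; Δt_x=3.8637, Δt_y=1.0353
    y: enter (7,2) at t=0.5073
    x: enter (8,2) at t=0.7727
    y: enter (8,1) at t=1.5426
    y: enter (8,0) at t=2.5778 ← occupied
  → r_6 = 2.5778
beam 7: φ=135°, α=330°
  dir = (cos 330°, sin 330°) = (0.8660, -0.5000); from cell (7,3)
  next x-line at t=0.2309, next y-line at t=0.9800; Δt_x=1.1547, Δt_y=2.0000
    x: enter (8,3) at t=0.2309
    y: enter (8,2) at t=0.9800
    x: enter (9,2) at t=1.3856 ← occupied
  → r_7 = 1.3856

ranges = [1.7436, 1.5633, 3.0200, 1.8635, 2.8752, 2.5778, 1.3856]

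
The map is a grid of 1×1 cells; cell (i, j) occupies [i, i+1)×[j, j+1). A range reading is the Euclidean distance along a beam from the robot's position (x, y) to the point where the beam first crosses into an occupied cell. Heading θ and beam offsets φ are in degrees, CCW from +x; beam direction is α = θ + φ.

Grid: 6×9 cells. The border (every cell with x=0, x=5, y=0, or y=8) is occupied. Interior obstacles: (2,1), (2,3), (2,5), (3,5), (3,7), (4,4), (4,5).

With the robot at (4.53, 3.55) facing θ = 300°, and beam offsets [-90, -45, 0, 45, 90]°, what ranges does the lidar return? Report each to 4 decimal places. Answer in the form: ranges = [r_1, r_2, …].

ranges = [4.0761, 2.6400, 0.9400, 0.4866, 0.5427]

beam 1: φ=-90°, α=210°
  direction (-0.8660, -0.5000); cell (4,3); t to first gridline: x 0.6120, y 1.1000 (then +1.1547 / +2.0000)
    (3,3) via x @ 0.6120
    (3,2) via y @ 1.1000
    (2,2) via x @ 1.7667
    (1,2) via x @ 2.9214
    (1,1) via y @ 3.1000
    (0,1) via x @ 4.0761  # hit
  → r_1 = 4.0761
beam 2: φ=-45°, α=255°
  direction (-0.2588, -0.9659); cell (4,3); t to first gridline: x 2.0478, y 0.5694 (then +3.8637 / +1.0353)
    (4,2) via y @ 0.5694
    (4,1) via y @ 1.6047
    (3,1) via x @ 2.0478
    (3,0) via y @ 2.6400  # hit
  → r_2 = 2.6400
beam 3: φ=0°, α=300°
  direction (0.5000, -0.8660); cell (4,3); t to first gridline: x 0.9400, y 0.6351 (then +2.0000 / +1.1547)
    (4,2) via y @ 0.6351
    (5,2) via x @ 0.9400  # hit
  → r_3 = 0.9400
beam 4: φ=45°, α=345°
  direction (0.9659, -0.2588); cell (4,3); t to first gridline: x 0.4866, y 2.1250 (then +1.0353 / +3.8637)
    (5,3) via x @ 0.4866  # hit
  → r_4 = 0.4866
beam 5: φ=90°, α=30°
  direction (0.8660, 0.5000); cell (4,3); t to first gridline: x 0.5427, y 0.9000 (then +1.1547 / +2.0000)
    (5,3) via x @ 0.5427  # hit
  → r_5 = 0.5427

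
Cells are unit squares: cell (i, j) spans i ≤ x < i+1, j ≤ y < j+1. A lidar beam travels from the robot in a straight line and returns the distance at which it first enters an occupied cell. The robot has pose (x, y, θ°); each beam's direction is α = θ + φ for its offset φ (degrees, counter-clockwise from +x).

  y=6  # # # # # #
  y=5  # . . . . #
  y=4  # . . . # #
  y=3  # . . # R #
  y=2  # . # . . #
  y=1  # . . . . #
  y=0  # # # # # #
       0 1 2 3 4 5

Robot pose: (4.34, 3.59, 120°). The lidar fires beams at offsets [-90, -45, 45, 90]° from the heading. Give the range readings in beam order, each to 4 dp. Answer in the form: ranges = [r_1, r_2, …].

beam 1: φ=-90°, α=30°
  d=(0.8660,0.5000)  start (4,3)  tX=0.7621 tY=0.8200  stride 1/|dx|=1.1547 1/|dy|=2.0000
    cross x-line → (5,3), t=0.7621 (wall)
  → r_1 = 0.7621
beam 2: φ=-45°, α=75°
  d=(0.2588,0.9659)  start (4,3)  tX=2.5500 tY=0.4245  stride 1/|dx|=3.8637 1/|dy|=1.0353
    cross y-line → (4,4), t=0.4245 (wall)
  → r_2 = 0.4245
beam 3: φ=45°, α=165°
  d=(-0.9659,0.2588)  start (4,3)  tX=0.3520 tY=1.5841  stride 1/|dx|=1.0353 1/|dy|=3.8637
    cross x-line → (3,3), t=0.3520 (wall)
  → r_3 = 0.3520
beam 4: φ=90°, α=210°
  d=(-0.8660,-0.5000)  start (4,3)  tX=0.3926 tY=1.1800  stride 1/|dx|=1.1547 1/|dy|=2.0000
    cross x-line → (3,3), t=0.3926 (wall)
  → r_4 = 0.3926

ranges = [0.7621, 0.4245, 0.3520, 0.3926]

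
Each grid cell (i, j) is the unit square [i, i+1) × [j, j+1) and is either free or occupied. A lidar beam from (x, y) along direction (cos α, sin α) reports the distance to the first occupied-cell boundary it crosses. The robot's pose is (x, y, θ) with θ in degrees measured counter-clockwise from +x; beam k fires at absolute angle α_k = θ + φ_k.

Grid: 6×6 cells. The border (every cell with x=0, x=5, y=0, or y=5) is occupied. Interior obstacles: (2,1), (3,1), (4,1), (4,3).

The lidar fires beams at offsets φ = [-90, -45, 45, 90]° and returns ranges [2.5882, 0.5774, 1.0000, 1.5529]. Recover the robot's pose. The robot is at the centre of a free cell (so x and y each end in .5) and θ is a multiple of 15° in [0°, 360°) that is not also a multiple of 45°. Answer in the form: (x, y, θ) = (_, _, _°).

(x, y, θ) = (3.5, 2.5, 285°)

The pose lattice has 12·16 = 192 candidates. Test each by forward raycasting.
  (3.5, 3.5, 165°): beam 1 = 1.5529 ≠ 2.5882 ✗
  (4.5, 4.5, 345°): beam 1 = 0.5176 ≠ 2.5882 ✗
  (4.5, 4.5, 255°): beam 1 = 1.9319 ≠ 2.5882 ✗
  (2.5, 3.5, 30°): beam 1 = 1.7321 ≠ 2.5882 ✗
  (2.5, 2.5, 165°): beam 2 = 2.8868 ≠ 0.5774 ✗
  …
  (3.5, 2.5, 285°): r_1=2.5882, r_2=0.5774, r_3=1.0000, r_4=1.5529 — all match ✓
No second candidate reproduces the full scan.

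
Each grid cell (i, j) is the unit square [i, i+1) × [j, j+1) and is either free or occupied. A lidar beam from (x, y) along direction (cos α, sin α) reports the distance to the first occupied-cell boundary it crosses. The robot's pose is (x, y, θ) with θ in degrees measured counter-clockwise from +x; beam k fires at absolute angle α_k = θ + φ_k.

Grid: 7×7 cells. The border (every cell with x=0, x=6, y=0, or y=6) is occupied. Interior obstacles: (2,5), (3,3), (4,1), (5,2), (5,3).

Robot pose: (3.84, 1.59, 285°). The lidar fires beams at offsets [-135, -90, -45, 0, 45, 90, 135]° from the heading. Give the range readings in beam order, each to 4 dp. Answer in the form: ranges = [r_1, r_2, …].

beam 1: φ=-135°, α=150°
  d=(-0.8660,0.5000)  start (3,1)  tX=0.9699 tY=0.8200  stride 1/|dx|=1.1547 1/|dy|=2.0000
    cross y-line → (3,2), t=0.8200
    cross x-line → (2,2), t=0.9699
    cross x-line → (1,2), t=2.1246
    cross y-line → (1,3), t=2.8200
    cross x-line → (0,3), t=3.2793 (wall)
  → r_1 = 3.2793
beam 2: φ=-90°, α=195°
  d=(-0.9659,-0.2588)  start (3,1)  tX=0.8696 tY=2.2796  stride 1/|dx|=1.0353 1/|dy|=3.8637
    cross x-line → (2,1), t=0.8696
    cross x-line → (1,1), t=1.9049
    cross y-line → (1,0), t=2.2796 (wall)
  → r_2 = 2.2796
beam 3: φ=-45°, α=240°
  d=(-0.5000,-0.8660)  start (3,1)  tX=1.6800 tY=0.6813  stride 1/|dx|=2.0000 1/|dy|=1.1547
    cross y-line → (3,0), t=0.6813 (wall)
  → r_3 = 0.6813
beam 4: φ=0°, α=285°
  d=(0.2588,-0.9659)  start (3,1)  tX=0.6182 tY=0.6108  stride 1/|dx|=3.8637 1/|dy|=1.0353
    cross y-line → (3,0), t=0.6108 (wall)
  → r_4 = 0.6108
beam 5: φ=45°, α=330°
  d=(0.8660,-0.5000)  start (3,1)  tX=0.1848 tY=1.1800  stride 1/|dx|=1.1547 1/|dy|=2.0000
    cross x-line → (4,1), t=0.1848 (wall)
  → r_5 = 0.1848
beam 6: φ=90°, α=15°
  d=(0.9659,0.2588)  start (3,1)  tX=0.1656 tY=1.5841  stride 1/|dx|=1.0353 1/|dy|=3.8637
    cross x-line → (4,1), t=0.1656 (wall)
  → r_6 = 0.1656
beam 7: φ=135°, α=60°
  d=(0.5000,0.8660)  start (3,1)  tX=0.3200 tY=0.4734  stride 1/|dx|=2.0000 1/|dy|=1.1547
    cross x-line → (4,1), t=0.3200 (wall)
  → r_7 = 0.3200

ranges = [3.2793, 2.2796, 0.6813, 0.6108, 0.1848, 0.1656, 0.3200]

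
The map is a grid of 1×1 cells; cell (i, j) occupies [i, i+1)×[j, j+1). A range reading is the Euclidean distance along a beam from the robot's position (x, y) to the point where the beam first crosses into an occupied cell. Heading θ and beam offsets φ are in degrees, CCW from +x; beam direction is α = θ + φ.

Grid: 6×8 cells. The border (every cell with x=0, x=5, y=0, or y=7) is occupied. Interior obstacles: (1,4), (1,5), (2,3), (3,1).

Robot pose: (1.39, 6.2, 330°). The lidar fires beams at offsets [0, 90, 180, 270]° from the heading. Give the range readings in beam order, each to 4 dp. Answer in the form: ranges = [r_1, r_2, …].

beam 1: φ=0°, α=330°
  direction (0.8660, -0.5000); cell (1,6); t to first gridline: x 0.7044, y 0.4000 (then +1.1547 / +2.0000)
    (1,5) via y @ 0.4000  # hit
  → r_1 = 0.4000
beam 2: φ=90°, α=60°
  direction (0.5000, 0.8660); cell (1,6); t to first gridline: x 1.2200, y 0.9238 (then +2.0000 / +1.1547)
    (1,7) via y @ 0.9238  # hit
  → r_2 = 0.9238
beam 3: φ=180°, α=150°
  direction (-0.8660, 0.5000); cell (1,6); t to first gridline: x 0.4503, y 1.6000 (then +1.1547 / +2.0000)
    (0,6) via x @ 0.4503  # hit
  → r_3 = 0.4503
beam 4: φ=270°, α=240°
  direction (-0.5000, -0.8660); cell (1,6); t to first gridline: x 0.7800, y 0.2309 (then +2.0000 / +1.1547)
    (1,5) via y @ 0.2309  # hit
  → r_4 = 0.2309

ranges = [0.4000, 0.9238, 0.4503, 0.2309]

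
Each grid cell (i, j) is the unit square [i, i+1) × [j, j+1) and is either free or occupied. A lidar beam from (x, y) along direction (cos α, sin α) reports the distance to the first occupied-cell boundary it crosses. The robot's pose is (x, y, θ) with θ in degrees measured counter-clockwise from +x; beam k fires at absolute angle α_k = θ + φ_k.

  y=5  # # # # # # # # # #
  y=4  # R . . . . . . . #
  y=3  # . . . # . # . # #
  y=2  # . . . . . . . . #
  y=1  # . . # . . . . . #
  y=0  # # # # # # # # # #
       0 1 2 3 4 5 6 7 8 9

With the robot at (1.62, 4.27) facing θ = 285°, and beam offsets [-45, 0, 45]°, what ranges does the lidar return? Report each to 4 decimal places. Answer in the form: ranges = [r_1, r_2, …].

ranges = [1.2400, 3.3854, 6.5400]

beam 1: φ=-45°, α=240°
  d=(-0.5000,-0.8660)  start (1,4)  tX=1.2400 tY=0.3118  stride 1/|dx|=2.0000 1/|dy|=1.1547
    cross y-line → (1,3), t=0.3118
    cross x-line → (0,3), t=1.2400 (wall)
  → r_1 = 1.2400
beam 2: φ=0°, α=285°
  d=(0.2588,-0.9659)  start (1,4)  tX=1.4682 tY=0.2795  stride 1/|dx|=3.8637 1/|dy|=1.0353
    cross y-line → (1,3), t=0.2795
    cross y-line → (1,2), t=1.3148
    cross x-line → (2,2), t=1.4682
    cross y-line → (2,1), t=2.3501
    cross y-line → (2,0), t=3.3854 (wall)
  → r_2 = 3.3854
beam 3: φ=45°, α=330°
  d=(0.8660,-0.5000)  start (1,4)  tX=0.4388 tY=0.5400  stride 1/|dx|=1.1547 1/|dy|=2.0000
    cross x-line → (2,4), t=0.4388
    cross y-line → (2,3), t=0.5400
    cross x-line → (3,3), t=1.5935
    cross y-line → (3,2), t=2.5400
    cross x-line → (4,2), t=2.7482
    cross x-line → (5,2), t=3.9029
    cross y-line → (5,1), t=4.5400
    cross x-line → (6,1), t=5.0576
    cross x-line → (7,1), t=6.2123
    cross y-line → (7,0), t=6.5400 (wall)
  → r_3 = 6.5400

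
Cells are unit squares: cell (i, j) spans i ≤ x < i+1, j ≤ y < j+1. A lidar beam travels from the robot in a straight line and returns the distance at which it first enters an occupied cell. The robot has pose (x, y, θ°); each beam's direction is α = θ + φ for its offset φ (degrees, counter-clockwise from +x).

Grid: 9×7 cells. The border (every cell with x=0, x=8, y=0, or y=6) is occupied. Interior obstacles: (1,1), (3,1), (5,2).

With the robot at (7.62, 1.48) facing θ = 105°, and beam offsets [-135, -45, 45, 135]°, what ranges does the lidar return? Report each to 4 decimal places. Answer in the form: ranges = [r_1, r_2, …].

ranges = [0.4388, 0.7600, 1.8706, 0.5543]

beam 1: φ=-135°, α=330°
  d=(0.8660,-0.5000)  start (7,1)  tX=0.4388 tY=0.9600  stride 1/|dx|=1.1547 1/|dy|=2.0000
    cross x-line → (8,1), t=0.4388 (wall)
  → r_1 = 0.4388
beam 2: φ=-45°, α=60°
  d=(0.5000,0.8660)  start (7,1)  tX=0.7600 tY=0.6004  stride 1/|dx|=2.0000 1/|dy|=1.1547
    cross y-line → (7,2), t=0.6004
    cross x-line → (8,2), t=0.7600 (wall)
  → r_2 = 0.7600
beam 3: φ=45°, α=150°
  d=(-0.8660,0.5000)  start (7,1)  tX=0.7159 tY=1.0400  stride 1/|dx|=1.1547 1/|dy|=2.0000
    cross x-line → (6,1), t=0.7159
    cross y-line → (6,2), t=1.0400
    cross x-line → (5,2), t=1.8706 (wall)
  → r_3 = 1.8706
beam 4: φ=135°, α=240°
  d=(-0.5000,-0.8660)  start (7,1)  tX=1.2400 tY=0.5543  stride 1/|dx|=2.0000 1/|dy|=1.1547
    cross y-line → (7,0), t=0.5543 (wall)
  → r_4 = 0.5543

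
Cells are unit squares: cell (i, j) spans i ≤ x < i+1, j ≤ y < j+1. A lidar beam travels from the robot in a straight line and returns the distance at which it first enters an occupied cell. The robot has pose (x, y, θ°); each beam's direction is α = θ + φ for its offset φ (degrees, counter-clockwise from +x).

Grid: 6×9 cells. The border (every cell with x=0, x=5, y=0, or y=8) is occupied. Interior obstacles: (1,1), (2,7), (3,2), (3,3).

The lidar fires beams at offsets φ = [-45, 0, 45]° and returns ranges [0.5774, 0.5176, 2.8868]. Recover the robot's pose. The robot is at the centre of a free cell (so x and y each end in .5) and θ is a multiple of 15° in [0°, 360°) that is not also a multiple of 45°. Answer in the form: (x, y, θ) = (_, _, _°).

The pose lattice has 24·16 = 384 candidates. Test each by forward raycasting.
  (2.5, 1.5, 240°): beam 1 = 0.5176 ≠ 0.5774 ✗
  (3.5, 4.5, 210°): beam 1 = 2.5882 ≠ 0.5774 ✗
  (2.5, 5.5, 345°): beam 1 = 1.7321 ≠ 0.5774 ✗
  (2.5, 3.5, 105°): beam 1 = 5.0000 ≠ 0.5774 ✗
  …
  (3.5, 1.5, 105°): r_1=0.5774, r_2=0.5176, r_3=2.8868 — all match ✓
Only this pose fits every beam.

(x, y, θ) = (3.5, 1.5, 105°)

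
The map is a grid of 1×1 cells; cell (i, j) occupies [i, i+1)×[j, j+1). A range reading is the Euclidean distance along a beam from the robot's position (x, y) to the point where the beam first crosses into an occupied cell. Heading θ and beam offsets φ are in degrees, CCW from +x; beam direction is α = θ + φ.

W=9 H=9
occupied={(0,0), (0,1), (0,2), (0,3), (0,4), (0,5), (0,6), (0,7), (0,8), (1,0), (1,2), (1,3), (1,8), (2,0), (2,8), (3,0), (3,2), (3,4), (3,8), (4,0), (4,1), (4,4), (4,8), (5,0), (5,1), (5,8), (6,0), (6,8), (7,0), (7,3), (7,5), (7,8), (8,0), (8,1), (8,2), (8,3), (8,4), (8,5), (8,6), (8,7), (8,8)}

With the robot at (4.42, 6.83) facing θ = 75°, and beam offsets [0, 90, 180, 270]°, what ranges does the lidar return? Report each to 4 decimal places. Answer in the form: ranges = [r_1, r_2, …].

beam 1: φ=0°, α=75°
  dir = (cos 75°, sin 75°) = (0.2588, 0.9659); from cell (4,6)
  next x-line at t=2.2409, next y-line at t=0.1760; Δt_x=3.8637, Δt_y=1.0353
    y: enter (4,7) at t=0.1760
    y: enter (4,8) at t=1.2113 ← occupied
  → r_1 = 1.2113
beam 2: φ=90°, α=165°
  dir = (cos 165°, sin 165°) = (-0.9659, 0.2588); from cell (4,6)
  next x-line at t=0.4348, next y-line at t=0.6568; Δt_x=1.0353, Δt_y=3.8637
    x: enter (3,6) at t=0.4348
    y: enter (3,7) at t=0.6568
    x: enter (2,7) at t=1.4701
    x: enter (1,7) at t=2.5054
    x: enter (0,7) at t=3.5406 ← occupied
  → r_2 = 3.5406
beam 3: φ=180°, α=255°
  dir = (cos 255°, sin 255°) = (-0.2588, -0.9659); from cell (4,6)
  next x-line at t=1.6228, next y-line at t=0.8593; Δt_x=3.8637, Δt_y=1.0353
    y: enter (4,5) at t=0.8593
    x: enter (3,5) at t=1.6228
    y: enter (3,4) at t=1.8946 ← occupied
  → r_3 = 1.8946
beam 4: φ=270°, α=345°
  dir = (cos 345°, sin 345°) = (0.9659, -0.2588); from cell (4,6)
  next x-line at t=0.6005, next y-line at t=3.2069; Δt_x=1.0353, Δt_y=3.8637
    x: enter (5,6) at t=0.6005
    x: enter (6,6) at t=1.6357
    x: enter (7,6) at t=2.6710
    y: enter (7,5) at t=3.2069 ← occupied
  → r_4 = 3.2069

ranges = [1.2113, 3.5406, 1.8946, 3.2069]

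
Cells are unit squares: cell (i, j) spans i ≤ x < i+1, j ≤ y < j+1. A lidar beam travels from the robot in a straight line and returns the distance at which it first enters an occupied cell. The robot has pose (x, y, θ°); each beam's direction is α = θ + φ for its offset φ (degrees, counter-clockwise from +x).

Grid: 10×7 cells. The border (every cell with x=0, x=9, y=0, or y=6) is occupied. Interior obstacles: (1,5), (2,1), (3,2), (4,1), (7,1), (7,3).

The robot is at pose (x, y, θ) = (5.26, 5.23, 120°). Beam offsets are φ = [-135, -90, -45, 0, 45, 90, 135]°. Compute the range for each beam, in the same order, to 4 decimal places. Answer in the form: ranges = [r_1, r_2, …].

beam 1: φ=-135°, α=345°
  cosα=0.9659 sinα=-0.2588 | (5,5) | tMaxX 0.7661 tMaxY 0.8887 | tΔX 1.0353 tΔY 3.8637
    t=0.7661 [x] (6,5)
    t=0.8887 [y] (6,4)
    t=1.8014 [x] (7,4)
    t=2.8367 [x] (8,4)
    t=3.8719 [x] (9,4) — stop
  → r_1 = 3.8719
beam 2: φ=-90°, α=30°
  cosα=0.8660 sinα=0.5000 | (5,5) | tMaxX 0.8545 tMaxY 1.5400 | tΔX 1.1547 tΔY 2.0000
    t=0.8545 [x] (6,5)
    t=1.5400 [y] (6,6) — stop
  → r_2 = 1.5400
beam 3: φ=-45°, α=75°
  cosα=0.2588 sinα=0.9659 | (5,5) | tMaxX 2.8591 tMaxY 0.7972 | tΔX 3.8637 tΔY 1.0353
    t=0.7972 [y] (5,6) — stop
  → r_3 = 0.7972
beam 4: φ=0°, α=120°
  cosα=-0.5000 sinα=0.8660 | (5,5) | tMaxX 0.5200 tMaxY 0.8891 | tΔX 2.0000 tΔY 1.1547
    t=0.5200 [x] (4,5)
    t=0.8891 [y] (4,6) — stop
  → r_4 = 0.8891
beam 5: φ=45°, α=165°
  cosα=-0.9659 sinα=0.2588 | (5,5) | tMaxX 0.2692 tMaxY 2.9751 | tΔX 1.0353 tΔY 3.8637
    t=0.2692 [x] (4,5)
    t=1.3044 [x] (3,5)
    t=2.3397 [x] (2,5)
    t=2.9751 [y] (2,6) — stop
  → r_5 = 2.9751
beam 6: φ=90°, α=210°
  cosα=-0.8660 sinα=-0.5000 | (5,5) | tMaxX 0.3002 tMaxY 0.4600 | tΔX 1.1547 tΔY 2.0000
    t=0.3002 [x] (4,5)
    t=0.4600 [y] (4,4)
    t=1.4549 [x] (3,4)
    t=2.4600 [y] (3,3)
    t=2.6096 [x] (2,3)
    t=3.7643 [x] (1,3)
    t=4.4600 [y] (1,2)
    t=4.9190 [x] (0,2) — stop
  → r_6 = 4.9190
beam 7: φ=135°, α=255°
  cosα=-0.2588 sinα=-0.9659 | (5,5) | tMaxX 1.0046 tMaxY 0.2381 | tΔX 3.8637 tΔY 1.0353
    t=0.2381 [y] (5,4)
    t=1.0046 [x] (4,4)
    t=1.2734 [y] (4,3)
    t=2.3087 [y] (4,2)
    t=3.3439 [y] (4,1) — stop
  → r_7 = 3.3439

ranges = [3.8719, 1.5400, 0.7972, 0.8891, 2.9751, 4.9190, 3.3439]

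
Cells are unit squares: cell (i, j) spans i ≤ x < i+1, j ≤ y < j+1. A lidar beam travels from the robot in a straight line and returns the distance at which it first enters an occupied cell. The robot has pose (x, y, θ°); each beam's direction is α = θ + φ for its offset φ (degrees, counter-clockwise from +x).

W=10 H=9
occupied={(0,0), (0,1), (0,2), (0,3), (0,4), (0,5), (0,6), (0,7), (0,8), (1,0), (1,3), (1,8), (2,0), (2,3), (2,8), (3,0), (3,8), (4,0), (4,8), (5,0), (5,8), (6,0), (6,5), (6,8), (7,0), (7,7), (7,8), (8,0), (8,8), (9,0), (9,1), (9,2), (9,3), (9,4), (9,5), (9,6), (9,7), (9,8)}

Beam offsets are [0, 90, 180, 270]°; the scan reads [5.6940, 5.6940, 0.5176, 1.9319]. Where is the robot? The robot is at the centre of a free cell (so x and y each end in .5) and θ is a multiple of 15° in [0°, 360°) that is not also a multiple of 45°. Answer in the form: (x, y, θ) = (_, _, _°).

The pose lattice has 52·16 = 832 candidates. Test each by forward raycasting.
  (7.5, 4.5, 15°): beam 1 = 1.5529 ≠ 5.6940 ✗
  (2.5, 2.5, 120°): beam 1 = 0.5774 ≠ 5.6940 ✗
  (6.5, 7.5, 15°): beam 1 = 0.5176 ≠ 5.6940 ✗
  (7.5, 5.5, 300°): beam 1 = 3.0000 ≠ 5.6940 ✗
  …
  (6.5, 1.5, 75°): r_1=5.6940, r_2=5.6940, r_3=0.5176, r_4=1.9319 — all match ✓
No second candidate reproduces the full scan.

(x, y, θ) = (6.5, 1.5, 75°)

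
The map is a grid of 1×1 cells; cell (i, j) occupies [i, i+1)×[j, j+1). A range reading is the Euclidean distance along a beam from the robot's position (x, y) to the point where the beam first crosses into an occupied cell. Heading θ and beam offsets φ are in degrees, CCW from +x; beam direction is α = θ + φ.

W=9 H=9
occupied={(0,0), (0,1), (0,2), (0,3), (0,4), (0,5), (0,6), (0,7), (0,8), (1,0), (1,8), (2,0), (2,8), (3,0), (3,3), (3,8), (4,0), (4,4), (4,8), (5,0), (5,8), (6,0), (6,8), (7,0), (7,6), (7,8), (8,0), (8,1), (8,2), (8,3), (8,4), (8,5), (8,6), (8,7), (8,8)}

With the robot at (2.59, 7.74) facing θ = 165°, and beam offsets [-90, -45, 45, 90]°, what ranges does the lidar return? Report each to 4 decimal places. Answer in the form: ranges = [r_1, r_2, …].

beam 1: φ=-90°, α=75°
  cosα=0.2588 sinα=0.9659 | (2,7) | tMaxX 1.5841 tMaxY 0.2692 | tΔX 3.8637 tΔY 1.0353
    t=0.2692 [y] (2,8) — stop
  → r_1 = 0.2692
beam 2: φ=-45°, α=120°
  cosα=-0.5000 sinα=0.8660 | (2,7) | tMaxX 1.1800 tMaxY 0.3002 | tΔX 2.0000 tΔY 1.1547
    t=0.3002 [y] (2,8) — stop
  → r_2 = 0.3002
beam 3: φ=45°, α=210°
  cosα=-0.8660 sinα=-0.5000 | (2,7) | tMaxX 0.6813 tMaxY 1.4800 | tΔX 1.1547 tΔY 2.0000
    t=0.6813 [x] (1,7)
    t=1.4800 [y] (1,6)
    t=1.8360 [x] (0,6) — stop
  → r_3 = 1.8360
beam 4: φ=90°, α=255°
  cosα=-0.2588 sinα=-0.9659 | (2,7) | tMaxX 2.2796 tMaxY 0.7661 | tΔX 3.8637 tΔY 1.0353
    t=0.7661 [y] (2,6)
    t=1.8014 [y] (2,5)
    t=2.2796 [x] (1,5)
    t=2.8367 [y] (1,4)
    t=3.8719 [y] (1,3)
    t=4.9072 [y] (1,2)
    t=5.9425 [y] (1,1)
    t=6.1433 [x] (0,1) — stop
  → r_4 = 6.1433

ranges = [0.2692, 0.3002, 1.8360, 6.1433]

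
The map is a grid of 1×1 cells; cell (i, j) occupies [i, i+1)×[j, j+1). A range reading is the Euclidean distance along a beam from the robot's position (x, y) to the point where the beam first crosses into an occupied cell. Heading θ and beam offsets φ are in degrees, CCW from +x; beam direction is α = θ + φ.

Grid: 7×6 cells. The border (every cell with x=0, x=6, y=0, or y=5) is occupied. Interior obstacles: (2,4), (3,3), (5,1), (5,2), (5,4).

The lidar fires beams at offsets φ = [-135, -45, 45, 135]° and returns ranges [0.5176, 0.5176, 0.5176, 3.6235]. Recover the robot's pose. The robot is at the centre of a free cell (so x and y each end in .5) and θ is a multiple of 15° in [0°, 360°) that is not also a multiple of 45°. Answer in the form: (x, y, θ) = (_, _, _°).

(x, y, θ) = (1.5, 4.5, 150°)

Enumerate (i+0.5, j+0.5, θ) over the 15 free cells and 16 admissible headings. For each, cast all 4 beams and compare to the given ranges.
  (2.5, 3.5, 300°): beam 1 = 1.5529 ≠ 0.5176 ✗
  (4.5, 3.5, 255°): beam 1 = 1.7321 ≠ 0.5176 ✗
  (4.5, 1.5, 75°): beam 1 = 0.5774 ≠ 0.5176 ✗
  (2.5, 1.5, 330°): beam 1 = 1.5529 ≠ 0.5176 ✗
  …
  (1.5, 4.5, 150°): r_1=0.5176, r_2=0.5176, r_3=0.5176, r_4=3.6235 — all match ✓
Only this pose fits every beam.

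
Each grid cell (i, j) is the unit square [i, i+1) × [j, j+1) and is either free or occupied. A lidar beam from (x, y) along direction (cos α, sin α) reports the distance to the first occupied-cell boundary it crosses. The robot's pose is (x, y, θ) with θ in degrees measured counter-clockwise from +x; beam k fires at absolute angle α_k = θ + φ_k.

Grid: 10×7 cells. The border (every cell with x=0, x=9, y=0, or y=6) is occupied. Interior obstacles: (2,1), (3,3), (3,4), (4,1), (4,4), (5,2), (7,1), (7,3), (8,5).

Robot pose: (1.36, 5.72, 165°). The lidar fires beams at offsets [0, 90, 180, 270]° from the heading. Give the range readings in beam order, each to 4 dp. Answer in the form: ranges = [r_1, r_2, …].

ranges = [0.3727, 1.3909, 2.7819, 0.2899]

beam 1: φ=0°, α=165°
  dir = (cos 165°, sin 165°) = (-0.9659, 0.2588); from cell (1,5)
  next x-line at t=0.3727, next y-line at t=1.0818; Δt_x=1.0353, Δt_y=3.8637
    x: enter (0,5) at t=0.3727 ← occupied
  → r_1 = 0.3727
beam 2: φ=90°, α=255°
  dir = (cos 255°, sin 255°) = (-0.2588, -0.9659); from cell (1,5)
  next x-line at t=1.3909, next y-line at t=0.7454; Δt_x=3.8637, Δt_y=1.0353
    y: enter (1,4) at t=0.7454
    x: enter (0,4) at t=1.3909 ← occupied
  → r_2 = 1.3909
beam 3: φ=180°, α=345°
  dir = (cos 345°, sin 345°) = (0.9659, -0.2588); from cell (1,5)
  next x-line at t=0.6626, next y-line at t=2.7819; Δt_x=1.0353, Δt_y=3.8637
    x: enter (2,5) at t=0.6626
    x: enter (3,5) at t=1.6979
    x: enter (4,5) at t=2.7331
    y: enter (4,4) at t=2.7819 ← occupied
  → r_3 = 2.7819
beam 4: φ=270°, α=75°
  dir = (cos 75°, sin 75°) = (0.2588, 0.9659); from cell (1,5)
  next x-line at t=2.4728, next y-line at t=0.2899; Δt_x=3.8637, Δt_y=1.0353
    y: enter (1,6) at t=0.2899 ← occupied
  → r_4 = 0.2899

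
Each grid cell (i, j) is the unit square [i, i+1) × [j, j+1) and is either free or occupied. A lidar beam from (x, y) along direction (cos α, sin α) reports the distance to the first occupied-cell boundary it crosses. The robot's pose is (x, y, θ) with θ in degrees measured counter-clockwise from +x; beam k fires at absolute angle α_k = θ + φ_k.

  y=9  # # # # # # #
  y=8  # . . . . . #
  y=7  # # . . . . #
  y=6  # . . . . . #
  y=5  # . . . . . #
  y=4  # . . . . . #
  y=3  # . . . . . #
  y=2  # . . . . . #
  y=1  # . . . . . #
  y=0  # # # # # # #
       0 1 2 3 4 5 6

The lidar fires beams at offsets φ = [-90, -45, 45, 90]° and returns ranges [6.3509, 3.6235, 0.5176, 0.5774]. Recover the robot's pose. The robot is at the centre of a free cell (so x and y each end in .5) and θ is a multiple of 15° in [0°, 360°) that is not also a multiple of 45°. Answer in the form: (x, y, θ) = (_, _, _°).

The pose lattice has 39·16 = 624 candidates. Test each by forward raycasting.
  (2.5, 1.5, 345°): beam 1 = 0.5176 ≠ 6.3509 ✗
  (1.5, 2.5, 240°): beam 1 = 0.5774 ≠ 6.3509 ✗
  (4.5, 7.5, 105°): beam 1 = 1.5529 ≠ 6.3509 ✗
  …
  (4.5, 1.5, 210°): r_1=6.3509, r_2=3.6235, r_3=0.5176, r_4=0.5774 — all match ✓
No second candidate reproduces the full scan.

(x, y, θ) = (4.5, 1.5, 210°)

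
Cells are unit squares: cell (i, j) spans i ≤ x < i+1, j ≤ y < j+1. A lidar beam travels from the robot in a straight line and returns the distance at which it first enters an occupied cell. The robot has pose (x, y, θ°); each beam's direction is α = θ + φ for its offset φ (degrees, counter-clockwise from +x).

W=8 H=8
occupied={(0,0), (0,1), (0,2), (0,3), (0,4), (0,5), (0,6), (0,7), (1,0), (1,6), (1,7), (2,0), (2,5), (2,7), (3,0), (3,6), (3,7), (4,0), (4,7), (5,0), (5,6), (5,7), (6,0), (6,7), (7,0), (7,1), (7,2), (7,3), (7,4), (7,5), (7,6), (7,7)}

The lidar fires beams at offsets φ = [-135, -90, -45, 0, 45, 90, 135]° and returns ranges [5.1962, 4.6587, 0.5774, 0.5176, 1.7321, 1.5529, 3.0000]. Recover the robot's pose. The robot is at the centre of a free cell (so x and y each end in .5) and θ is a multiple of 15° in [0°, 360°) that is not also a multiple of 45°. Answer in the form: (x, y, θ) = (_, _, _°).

(x, y, θ) = (2.5, 4.5, 105°)

The pose lattice has 32·16 = 512 candidates. Test each by forward raycasting.
  (4.5, 3.5, 300°): beam 1 = 3.6235 ≠ 5.1962 ✗
  (3.5, 2.5, 240°): beam 1 = 2.5882 ≠ 5.1962 ✗
  (2.5, 6.5, 210°): beam 1 = 0.5176 ≠ 5.1962 ✗
  (4.5, 3.5, 120°): beam 1 = 2.5882 ≠ 5.1962 ✗
  …
  (2.5, 4.5, 105°): r_1=5.1962, r_2=4.6587, r_3=0.5774, r_4=0.5176, r_5=1.7321, r_6=1.5529, r_7=3.0000 — all match ✓
Only this pose fits every beam.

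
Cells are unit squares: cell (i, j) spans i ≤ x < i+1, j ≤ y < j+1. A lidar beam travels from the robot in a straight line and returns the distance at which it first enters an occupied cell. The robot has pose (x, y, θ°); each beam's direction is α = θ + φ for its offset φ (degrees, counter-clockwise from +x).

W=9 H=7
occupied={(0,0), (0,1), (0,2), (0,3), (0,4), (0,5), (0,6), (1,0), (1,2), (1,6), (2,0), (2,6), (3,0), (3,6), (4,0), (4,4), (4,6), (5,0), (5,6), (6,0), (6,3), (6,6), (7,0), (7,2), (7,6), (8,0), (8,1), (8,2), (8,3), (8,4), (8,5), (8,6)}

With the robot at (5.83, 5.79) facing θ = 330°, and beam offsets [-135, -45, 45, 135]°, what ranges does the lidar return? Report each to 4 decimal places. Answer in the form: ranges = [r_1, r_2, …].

beam 1: φ=-135°, α=195°
  dir = (cos 195°, sin 195°) = (-0.9659, -0.2588); from cell (5,5)
  next x-line at t=0.8593, next y-line at t=3.0523; Δt_x=1.0353, Δt_y=3.8637
    x: enter (4,5) at t=0.8593
    x: enter (3,5) at t=1.8946
    x: enter (2,5) at t=2.9298
    y: enter (2,4) at t=3.0523
    x: enter (1,4) at t=3.9651
    x: enter (0,4) at t=5.0004 ← occupied
  → r_1 = 5.0004
beam 2: φ=-45°, α=285°
  dir = (cos 285°, sin 285°) = (0.2588, -0.9659); from cell (5,5)
  next x-line at t=0.6568, next y-line at t=0.8179; Δt_x=3.8637, Δt_y=1.0353
    x: enter (6,5) at t=0.6568
    y: enter (6,4) at t=0.8179
    y: enter (6,3) at t=1.8531 ← occupied
  → r_2 = 1.8531
beam 3: φ=45°, α=15°
  dir = (cos 15°, sin 15°) = (0.9659, 0.2588); from cell (5,5)
  next x-line at t=0.1760, next y-line at t=0.8114; Δt_x=1.0353, Δt_y=3.8637
    x: enter (6,5) at t=0.1760
    y: enter (6,6) at t=0.8114 ← occupied
  → r_3 = 0.8114
beam 4: φ=135°, α=105°
  dir = (cos 105°, sin 105°) = (-0.2588, 0.9659); from cell (5,5)
  next x-line at t=3.2069, next y-line at t=0.2174; Δt_x=3.8637, Δt_y=1.0353
    y: enter (5,6) at t=0.2174 ← occupied
  → r_4 = 0.2174

ranges = [5.0004, 1.8531, 0.8114, 0.2174]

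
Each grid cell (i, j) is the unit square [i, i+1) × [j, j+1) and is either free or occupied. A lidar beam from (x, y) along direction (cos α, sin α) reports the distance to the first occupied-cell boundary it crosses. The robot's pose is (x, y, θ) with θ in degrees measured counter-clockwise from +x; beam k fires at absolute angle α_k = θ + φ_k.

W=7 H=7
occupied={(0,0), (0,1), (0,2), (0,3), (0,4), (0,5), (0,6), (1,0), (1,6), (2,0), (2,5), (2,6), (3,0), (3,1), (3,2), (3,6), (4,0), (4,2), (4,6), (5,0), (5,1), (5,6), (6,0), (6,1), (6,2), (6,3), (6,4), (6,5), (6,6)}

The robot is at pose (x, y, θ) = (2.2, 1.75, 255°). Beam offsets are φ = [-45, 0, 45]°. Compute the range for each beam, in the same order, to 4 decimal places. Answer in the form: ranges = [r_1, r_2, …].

ranges = [1.3856, 0.7765, 0.8660]

beam 1: φ=-45°, α=210°
  direction (-0.8660, -0.5000); cell (2,1); t to first gridline: x 0.2309, y 1.5000 (then +1.1547 / +2.0000)
    (1,1) via x @ 0.2309
    (0,1) via x @ 1.3856  # hit
  → r_1 = 1.3856
beam 2: φ=0°, α=255°
  direction (-0.2588, -0.9659); cell (2,1); t to first gridline: x 0.7727, y 0.7765 (then +3.8637 / +1.0353)
    (1,1) via x @ 0.7727
    (1,0) via y @ 0.7765  # hit
  → r_2 = 0.7765
beam 3: φ=45°, α=300°
  direction (0.5000, -0.8660); cell (2,1); t to first gridline: x 1.6000, y 0.8660 (then +2.0000 / +1.1547)
    (2,0) via y @ 0.8660  # hit
  → r_3 = 0.8660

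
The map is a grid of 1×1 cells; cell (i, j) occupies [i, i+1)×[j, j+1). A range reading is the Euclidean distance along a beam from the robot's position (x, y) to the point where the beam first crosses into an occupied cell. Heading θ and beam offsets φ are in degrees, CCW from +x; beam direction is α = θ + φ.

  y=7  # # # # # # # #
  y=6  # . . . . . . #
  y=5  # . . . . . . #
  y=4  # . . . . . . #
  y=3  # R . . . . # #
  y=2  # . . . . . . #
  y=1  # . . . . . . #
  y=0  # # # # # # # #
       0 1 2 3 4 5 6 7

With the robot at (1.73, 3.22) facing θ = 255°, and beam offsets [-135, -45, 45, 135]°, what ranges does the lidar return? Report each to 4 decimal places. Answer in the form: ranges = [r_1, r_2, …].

ranges = [1.4600, 0.8429, 2.5634, 6.0853]

beam 1: φ=-135°, α=120°
  dir = (cos 120°, sin 120°) = (-0.5000, 0.8660); from cell (1,3)
  next x-line at t=1.4600, next y-line at t=0.9007; Δt_x=2.0000, Δt_y=1.1547
    y: enter (1,4) at t=0.9007
    x: enter (0,4) at t=1.4600 ← occupied
  → r_1 = 1.4600
beam 2: φ=-45°, α=210°
  dir = (cos 210°, sin 210°) = (-0.8660, -0.5000); from cell (1,3)
  next x-line at t=0.8429, next y-line at t=0.4400; Δt_x=1.1547, Δt_y=2.0000
    y: enter (1,2) at t=0.4400
    x: enter (0,2) at t=0.8429 ← occupied
  → r_2 = 0.8429
beam 3: φ=45°, α=300°
  dir = (cos 300°, sin 300°) = (0.5000, -0.8660); from cell (1,3)
  next x-line at t=0.5400, next y-line at t=0.2540; Δt_x=2.0000, Δt_y=1.1547
    y: enter (1,2) at t=0.2540
    x: enter (2,2) at t=0.5400
    y: enter (2,1) at t=1.4087
    x: enter (3,1) at t=2.5400
    y: enter (3,0) at t=2.5634 ← occupied
  → r_3 = 2.5634
beam 4: φ=135°, α=30°
  dir = (cos 30°, sin 30°) = (0.8660, 0.5000); from cell (1,3)
  next x-line at t=0.3118, next y-line at t=1.5600; Δt_x=1.1547, Δt_y=2.0000
    x: enter (2,3) at t=0.3118
    x: enter (3,3) at t=1.4665
    y: enter (3,4) at t=1.5600
    x: enter (4,4) at t=2.6212
    y: enter (4,5) at t=3.5600
    x: enter (5,5) at t=3.7759
    x: enter (6,5) at t=4.9306
    y: enter (6,6) at t=5.5600
    x: enter (7,6) at t=6.0853 ← occupied
  → r_4 = 6.0853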